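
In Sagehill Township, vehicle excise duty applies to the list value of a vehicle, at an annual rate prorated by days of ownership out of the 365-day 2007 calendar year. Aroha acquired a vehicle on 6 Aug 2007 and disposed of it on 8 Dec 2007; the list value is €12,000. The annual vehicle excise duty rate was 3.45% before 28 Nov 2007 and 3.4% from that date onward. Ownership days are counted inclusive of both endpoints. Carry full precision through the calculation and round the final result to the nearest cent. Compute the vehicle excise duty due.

6 Aug – 27 Nov 2007: 114 days at 3.45% → €12,000 × 3.45% × 114/365 = €129.3041
28 Nov – 8 Dec 2007: 11 days at 3.4% → €12,000 × 3.4% × 11/365 = €12.2959
Total = €141.6000

€141.60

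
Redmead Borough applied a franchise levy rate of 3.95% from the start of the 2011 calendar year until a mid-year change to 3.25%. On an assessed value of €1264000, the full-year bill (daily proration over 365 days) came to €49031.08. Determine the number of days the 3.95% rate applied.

Let d = days at the first rate; then 365 − d days at the second rate.
€1264000 × [3.95%·d + 3.25%·(365−d)] / 365 = €49031.08
Solving gives d = 328, so the new rate took effect on November 25, 2011.

328 days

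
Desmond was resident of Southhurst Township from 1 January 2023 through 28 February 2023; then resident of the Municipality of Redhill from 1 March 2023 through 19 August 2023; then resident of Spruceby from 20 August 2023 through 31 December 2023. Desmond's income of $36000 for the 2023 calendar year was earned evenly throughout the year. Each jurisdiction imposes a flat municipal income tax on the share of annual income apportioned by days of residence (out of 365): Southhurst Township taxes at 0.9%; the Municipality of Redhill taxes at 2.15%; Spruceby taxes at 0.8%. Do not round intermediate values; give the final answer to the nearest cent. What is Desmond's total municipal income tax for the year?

Southhurst Township, 1 January – 28 February 2023: 59 days → $36000 × 0.9% × 59/365 = $52.3726
The Municipality of Redhill, 1 March – 19 August 2023: 172 days → $36000 × 2.15% × 172/365 = $364.7342
Spruceby, 20 August – 31 December 2023: 134 days → $36000 × 0.8% × 134/365 = $105.7315
Total = $522.8384

$522.84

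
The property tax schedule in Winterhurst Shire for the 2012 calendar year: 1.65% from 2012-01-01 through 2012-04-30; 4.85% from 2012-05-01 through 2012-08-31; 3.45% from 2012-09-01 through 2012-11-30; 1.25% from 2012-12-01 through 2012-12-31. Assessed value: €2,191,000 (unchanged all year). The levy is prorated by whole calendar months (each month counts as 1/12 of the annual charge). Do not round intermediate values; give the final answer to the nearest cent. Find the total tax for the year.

2012-01-01 to 2012-04-30: 4 months at 1.65% → €2,191,000 × 1.65% × 4/12 = €12,050.5000
2012-05-01 to 2012-08-31: 4 months at 4.85% → €2,191,000 × 4.85% × 4/12 = €35,421.1667
2012-09-01 to 2012-11-30: 3 months at 3.45% → €2,191,000 × 3.45% × 3/12 = €18,897.3750
2012-12-01 to 2012-12-31: 1 month at 1.25% → €2,191,000 × 1.25% × 1/12 = €2,282.2917
Total = €68,651.3333

€68,651.33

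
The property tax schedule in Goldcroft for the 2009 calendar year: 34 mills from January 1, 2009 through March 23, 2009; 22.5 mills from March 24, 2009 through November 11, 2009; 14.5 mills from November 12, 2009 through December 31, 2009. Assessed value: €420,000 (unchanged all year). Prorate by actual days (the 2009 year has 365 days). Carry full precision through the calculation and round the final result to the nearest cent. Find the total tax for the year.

January 1 – March 23, 2009: 82 days at 34 mills → €420,000 × 3.4% × 82/365 = €3,208.1096
March 24 – November 11, 2009: 233 days at 22.5 mills → €420,000 × 2.25% × 233/365 = €6,032.4658
November 12 – December 31, 2009: 50 days at 14.5 mills → €420,000 × 1.45% × 50/365 = €834.2466
Total = €10,074.8219

€10,074.82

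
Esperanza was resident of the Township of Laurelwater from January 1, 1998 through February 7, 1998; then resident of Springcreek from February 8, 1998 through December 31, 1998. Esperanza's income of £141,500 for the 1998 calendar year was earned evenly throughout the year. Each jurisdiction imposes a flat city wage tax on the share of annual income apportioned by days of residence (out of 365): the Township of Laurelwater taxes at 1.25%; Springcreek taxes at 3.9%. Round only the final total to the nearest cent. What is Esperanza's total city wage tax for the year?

The Township of Laurelwater, January 1 – February 7, 1998: 38 days → £141,500 × 1.25% × 38/365 = £184.1438
Springcreek, February 8 – December 31, 1998: 327 days → £141,500 × 3.9% × 327/365 = £4,943.9712
Total = £5,128.1151

£5,128.12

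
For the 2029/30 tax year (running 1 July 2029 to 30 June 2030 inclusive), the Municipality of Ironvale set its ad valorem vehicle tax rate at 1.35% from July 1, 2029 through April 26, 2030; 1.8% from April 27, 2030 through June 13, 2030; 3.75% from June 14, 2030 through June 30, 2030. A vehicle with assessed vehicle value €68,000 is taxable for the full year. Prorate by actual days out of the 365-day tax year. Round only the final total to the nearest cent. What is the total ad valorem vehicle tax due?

July 1, 2029 – April 26, 2030: 300 days at 1.35% → €68,000 × 1.35% × 300/365 = €754.5205
April 27 – June 13, 2030: 48 days at 1.8% → €68,000 × 1.8% × 48/365 = €160.9644
June 14 – June 30, 2030: 17 days at 3.75% → €68,000 × 3.75% × 17/365 = €118.7671
Total = €1,034.2521

€1,034.25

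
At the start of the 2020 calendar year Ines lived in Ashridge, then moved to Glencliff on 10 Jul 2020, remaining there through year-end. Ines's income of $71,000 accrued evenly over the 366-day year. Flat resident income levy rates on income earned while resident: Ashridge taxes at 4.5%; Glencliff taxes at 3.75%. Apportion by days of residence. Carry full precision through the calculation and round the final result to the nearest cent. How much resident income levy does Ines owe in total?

$2,940.39

Ashridge, 1 Jan – 9 Jul 2020: 191 days → $71,000 × 4.5% × 191/366 = $1,667.3361
Glencliff, 10 Jul – 31 Dec 2020: 175 days → $71,000 × 3.75% × 175/366 = $1,273.0533
Total = $2,940.3893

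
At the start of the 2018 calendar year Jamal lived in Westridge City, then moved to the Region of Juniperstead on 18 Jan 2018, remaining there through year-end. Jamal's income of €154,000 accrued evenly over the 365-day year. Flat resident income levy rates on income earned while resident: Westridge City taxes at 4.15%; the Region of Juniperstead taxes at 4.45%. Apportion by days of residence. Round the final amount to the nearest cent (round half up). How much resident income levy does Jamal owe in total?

Westridge City, 1 Jan – 17 Jan 2018: 17 days → €154,000 × 4.15% × 17/365 = €297.6630
The Region of Juniperstead, 18 Jan – 31 Dec 2018: 348 days → €154,000 × 4.45% × 348/365 = €6,533.8192
Total = €6,831.4822

€6,831.48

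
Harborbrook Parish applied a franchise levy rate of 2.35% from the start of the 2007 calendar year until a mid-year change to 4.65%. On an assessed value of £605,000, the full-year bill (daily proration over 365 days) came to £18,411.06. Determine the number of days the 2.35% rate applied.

255 days

Let d = days at the first rate; then 365 − d days at the second rate.
£605,000 × [2.35%·d + 4.65%·(365−d)] / 365 = £18,411.06
Solving gives d = 255, so the new rate took effect on 13 September 2007.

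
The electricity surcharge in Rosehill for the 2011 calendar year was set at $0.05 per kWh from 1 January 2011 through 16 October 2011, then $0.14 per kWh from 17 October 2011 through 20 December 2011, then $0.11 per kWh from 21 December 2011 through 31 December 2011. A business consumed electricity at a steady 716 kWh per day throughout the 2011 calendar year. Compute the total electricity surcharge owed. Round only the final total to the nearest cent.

$17,728.16

1 January – 16 October 2011: 289 days × 716 kWh/day = 206,924 kWh at $0.05/kWh → $10,346.20
17 October – 20 December 2011: 65 days × 716 kWh/day = 46,540 kWh at $0.14/kWh → $6,515.60
21 December – 31 December 2011: 11 days × 716 kWh/day = 7,876 kWh at $0.11/kWh → $866.36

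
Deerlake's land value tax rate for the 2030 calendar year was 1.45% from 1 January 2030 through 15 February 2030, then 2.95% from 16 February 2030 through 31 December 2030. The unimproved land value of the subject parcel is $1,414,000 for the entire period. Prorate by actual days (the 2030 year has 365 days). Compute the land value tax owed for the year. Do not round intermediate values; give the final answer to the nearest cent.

1 January – 15 February 2030: 46 days at 1.45% → $1,414,000 × 1.45% × 46/365 = $2,583.9397
16 February – 31 December 2030: 319 days at 2.95% → $1,414,000 × 2.95% × 319/365 = $36,456.0192
Total = $39,039.9589

$39,039.96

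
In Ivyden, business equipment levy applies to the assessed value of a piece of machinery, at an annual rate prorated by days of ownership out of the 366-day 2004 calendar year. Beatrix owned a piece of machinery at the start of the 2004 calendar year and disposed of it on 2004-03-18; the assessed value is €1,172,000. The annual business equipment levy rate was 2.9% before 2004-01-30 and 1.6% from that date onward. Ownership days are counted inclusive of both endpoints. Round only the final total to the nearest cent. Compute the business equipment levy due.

2004-01-01 to 2004-01-29: 29 days at 2.9% → €1,172,000 × 2.9% × 29/366 = €2,693.0383
2004-01-30 to 2004-03-18: 49 days at 1.6% → €1,172,000 × 1.6% × 49/366 = €2,510.5137
Total = €5,203.5519

€5,203.55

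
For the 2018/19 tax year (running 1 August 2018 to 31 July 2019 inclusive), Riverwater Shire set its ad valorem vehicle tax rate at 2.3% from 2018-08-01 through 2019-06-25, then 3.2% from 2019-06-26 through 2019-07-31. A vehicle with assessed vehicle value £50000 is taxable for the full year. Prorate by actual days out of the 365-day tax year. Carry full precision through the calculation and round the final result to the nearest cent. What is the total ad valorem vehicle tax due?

2018-08-01 to 2019-06-25: 329 days at 2.3% → £50000 × 2.3% × 329/365 = £1036.5753
2019-06-26 to 2019-07-31: 36 days at 3.2% → £50000 × 3.2% × 36/365 = £157.8082
Total = £1194.3836

£1194.38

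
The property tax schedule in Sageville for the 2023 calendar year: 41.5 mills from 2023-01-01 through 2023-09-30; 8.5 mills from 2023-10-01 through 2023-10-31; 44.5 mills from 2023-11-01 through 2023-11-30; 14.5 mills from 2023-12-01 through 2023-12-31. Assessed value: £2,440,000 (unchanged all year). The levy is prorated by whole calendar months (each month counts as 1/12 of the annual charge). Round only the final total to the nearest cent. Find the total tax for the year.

£89,670.00

2023-01-01 to 2023-09-30: 9 months at 41.5 mills → £2,440,000 × 4.15% × 9/12 = £75,945.0000
2023-10-01 to 2023-10-31: 1 month at 8.5 mills → £2,440,000 × 0.85% × 1/12 = £1,728.3333
2023-11-01 to 2023-11-30: 1 month at 44.5 mills → £2,440,000 × 4.45% × 1/12 = £9,048.3333
2023-12-01 to 2023-12-31: 1 month at 14.5 mills → £2,440,000 × 1.45% × 1/12 = £2,948.3333
Total = £89,670.0000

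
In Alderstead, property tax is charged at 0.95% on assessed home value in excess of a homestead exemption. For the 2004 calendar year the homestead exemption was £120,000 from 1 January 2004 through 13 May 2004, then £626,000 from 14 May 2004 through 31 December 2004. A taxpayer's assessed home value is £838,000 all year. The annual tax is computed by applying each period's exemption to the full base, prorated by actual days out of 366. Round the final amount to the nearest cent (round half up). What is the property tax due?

£3,773.94

1 January – 13 May 2004: 134 days, exemption £120,000 → (£838,000 − £120,000) × 0.95% × 134/366 = £2,497.3060
14 May – 31 December 2004: 232 days, exemption £626,000 → (£838,000 − £626,000) × 0.95% × 232/366 = £1,276.6339
Total = £3,773.9399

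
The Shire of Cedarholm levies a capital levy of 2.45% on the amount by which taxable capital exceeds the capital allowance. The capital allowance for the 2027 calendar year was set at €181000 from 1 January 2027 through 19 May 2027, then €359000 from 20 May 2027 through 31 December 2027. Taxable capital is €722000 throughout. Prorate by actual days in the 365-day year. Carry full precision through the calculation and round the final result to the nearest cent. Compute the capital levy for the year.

€10554.26

1 January – 19 May 2027: 139 days, exemption €181000 → (€722000 − €181000) × 2.45% × 139/365 = €5047.6041
20 May – 31 December 2027: 226 days, exemption €359000 → (€722000 − €359000) × 2.45% × 226/365 = €5506.6603
Total = €10554.2644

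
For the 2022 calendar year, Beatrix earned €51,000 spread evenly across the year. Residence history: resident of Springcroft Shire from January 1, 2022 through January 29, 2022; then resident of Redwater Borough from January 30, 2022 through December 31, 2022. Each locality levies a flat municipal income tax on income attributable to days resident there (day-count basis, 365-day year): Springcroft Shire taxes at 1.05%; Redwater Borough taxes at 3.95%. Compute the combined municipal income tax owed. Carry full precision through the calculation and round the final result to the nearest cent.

Springcroft Shire, January 1 – January 29, 2022: 29 days → €51,000 × 1.05% × 29/365 = €42.5466
Redwater Borough, January 30 – December 31, 2022: 336 days → €51,000 × 3.95% × 336/365 = €1,854.4438
Total = €1,896.9904

€1,896.99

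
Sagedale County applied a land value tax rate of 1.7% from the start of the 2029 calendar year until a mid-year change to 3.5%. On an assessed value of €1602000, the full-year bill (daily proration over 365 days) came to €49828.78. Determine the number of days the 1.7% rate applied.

Let d = days at the first rate; then 365 − d days at the second rate.
€1602000 × [1.7%·d + 3.5%·(365−d)] / 365 = €49828.78
Solving gives d = 79, so the new rate took effect on March 21, 2029.

79 days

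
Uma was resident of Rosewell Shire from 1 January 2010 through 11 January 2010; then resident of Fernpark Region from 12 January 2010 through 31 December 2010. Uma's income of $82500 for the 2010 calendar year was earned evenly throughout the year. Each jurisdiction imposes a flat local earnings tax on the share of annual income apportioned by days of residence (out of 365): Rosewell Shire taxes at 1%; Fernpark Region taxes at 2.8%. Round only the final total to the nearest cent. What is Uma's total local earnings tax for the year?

Rosewell Shire, 1 January – 11 January 2010: 11 days → $82500 × 1% × 11/365 = $24.8630
Fernpark Region, 12 January – 31 December 2010: 354 days → $82500 × 2.8% × 354/365 = $2240.3836
Total = $2265.2466

$2265.25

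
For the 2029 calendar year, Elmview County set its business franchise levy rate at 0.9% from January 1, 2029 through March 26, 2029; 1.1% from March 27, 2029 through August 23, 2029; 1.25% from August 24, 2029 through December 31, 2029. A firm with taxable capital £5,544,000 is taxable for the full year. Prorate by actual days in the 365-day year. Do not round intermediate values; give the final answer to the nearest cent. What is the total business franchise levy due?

£61,363.73

January 1 – March 26, 2029: 85 days at 0.9% → £5,544,000 × 0.9% × 85/365 = £11,619.6164
March 27 – August 23, 2029: 150 days at 1.1% → £5,544,000 × 1.1% × 150/365 = £25,061.9178
August 24 – December 31, 2029: 130 days at 1.25% → £5,544,000 × 1.25% × 130/365 = £24,682.1918
Total = £61,363.7260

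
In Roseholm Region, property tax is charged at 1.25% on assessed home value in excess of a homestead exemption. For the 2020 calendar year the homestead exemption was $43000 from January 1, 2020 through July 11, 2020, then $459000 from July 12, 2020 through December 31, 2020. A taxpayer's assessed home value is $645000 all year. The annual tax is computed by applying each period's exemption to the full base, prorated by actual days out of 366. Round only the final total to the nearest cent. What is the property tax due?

$5067.08

January 1 – July 11, 2020: 193 days, exemption $43000 → ($645000 − $43000) × 1.25% × 193/366 = $3968.1011
July 12 – December 31, 2020: 173 days, exemption $459000 → ($645000 − $459000) × 1.25% × 173/366 = $1098.9754
Total = $5067.0765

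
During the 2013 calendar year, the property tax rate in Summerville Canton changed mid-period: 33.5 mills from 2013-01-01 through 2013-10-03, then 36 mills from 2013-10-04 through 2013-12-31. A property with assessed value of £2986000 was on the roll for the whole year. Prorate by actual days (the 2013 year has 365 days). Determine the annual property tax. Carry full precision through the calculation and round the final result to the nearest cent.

£101851.23

2013-01-01 to 2013-10-03: 276 days at 33.5 mills → £2986000 × 3.35% × 276/365 = £75639.8795
2013-10-04 to 2013-12-31: 89 days at 36 mills → £2986000 × 3.6% × 89/365 = £26211.3534
Total = £101851.2329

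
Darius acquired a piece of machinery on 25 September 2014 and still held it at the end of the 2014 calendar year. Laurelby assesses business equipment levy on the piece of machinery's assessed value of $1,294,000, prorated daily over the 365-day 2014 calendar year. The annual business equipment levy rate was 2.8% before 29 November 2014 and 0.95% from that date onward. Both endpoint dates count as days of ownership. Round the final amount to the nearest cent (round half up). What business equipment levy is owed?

$7,563.70

25 September – 28 November 2014: 65 days at 2.8% → $1,294,000 × 2.8% × 65/365 = $6,452.2740
29 November – 31 December 2014: 33 days at 0.95% → $1,294,000 × 0.95% × 33/365 = $1,111.4219
Total = $7,563.6959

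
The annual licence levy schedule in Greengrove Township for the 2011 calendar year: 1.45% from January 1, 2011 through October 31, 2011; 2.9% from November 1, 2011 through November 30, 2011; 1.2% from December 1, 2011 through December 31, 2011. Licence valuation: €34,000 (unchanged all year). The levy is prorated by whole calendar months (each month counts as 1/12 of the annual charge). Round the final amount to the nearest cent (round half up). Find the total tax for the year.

€527.00

January 1 – October 31, 2011: 10 months at 1.45% → €34,000 × 1.45% × 10/12 = €410.8333
November 1 – November 30, 2011: 1 month at 2.9% → €34,000 × 2.9% × 1/12 = €82.1667
December 1 – December 31, 2011: 1 month at 1.2% → €34,000 × 1.2% × 1/12 = €34.0000
Total = €527.0000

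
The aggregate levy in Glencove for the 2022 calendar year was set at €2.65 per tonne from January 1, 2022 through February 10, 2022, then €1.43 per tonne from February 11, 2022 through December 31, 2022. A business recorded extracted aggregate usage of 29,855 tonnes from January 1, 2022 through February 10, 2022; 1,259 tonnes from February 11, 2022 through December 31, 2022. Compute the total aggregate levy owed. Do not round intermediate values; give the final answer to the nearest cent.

€80,916.12

January 1 – February 10, 2022: 29,855 tonnes at €2.65/tonne → €79,115.75
February 11 – December 31, 2022: 1,259 tonnes at €1.43/tonne → €1,800.37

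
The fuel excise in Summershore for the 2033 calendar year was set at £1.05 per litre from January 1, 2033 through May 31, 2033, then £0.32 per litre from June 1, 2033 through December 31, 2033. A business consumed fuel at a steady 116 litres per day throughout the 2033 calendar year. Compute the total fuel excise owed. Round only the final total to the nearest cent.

January 1 – May 31, 2033: 151 days × 116 litres/day = 17,516 litres at £1.05/litre → £18391.80
June 1 – December 31, 2033: 214 days × 116 litres/day = 24,824 litres at £0.32/litre → £7943.68

£26335.48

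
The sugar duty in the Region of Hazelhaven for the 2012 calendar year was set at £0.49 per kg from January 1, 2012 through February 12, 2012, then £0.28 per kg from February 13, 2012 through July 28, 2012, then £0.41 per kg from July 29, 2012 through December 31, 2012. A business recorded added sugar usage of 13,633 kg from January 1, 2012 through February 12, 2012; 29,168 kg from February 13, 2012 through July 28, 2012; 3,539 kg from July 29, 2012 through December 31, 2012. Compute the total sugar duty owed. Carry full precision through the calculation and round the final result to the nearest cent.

£16,298.20

January 1 – February 12, 2012: 13,633 kg at £0.49/kg → £6,680.17
February 13 – July 28, 2012: 29,168 kg at £0.28/kg → £8,167.04
July 29 – December 31, 2012: 3,539 kg at £0.41/kg → £1,450.99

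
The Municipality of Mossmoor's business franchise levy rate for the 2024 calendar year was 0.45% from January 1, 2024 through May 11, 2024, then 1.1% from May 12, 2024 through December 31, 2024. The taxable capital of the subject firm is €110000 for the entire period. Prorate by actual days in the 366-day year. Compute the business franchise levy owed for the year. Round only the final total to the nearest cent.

€952.13

January 1 – May 11, 2024: 132 days at 0.45% → €110000 × 0.45% × 132/366 = €178.5246
May 12 – December 31, 2024: 234 days at 1.1% → €110000 × 1.1% × 234/366 = €773.6066
Total = €952.1311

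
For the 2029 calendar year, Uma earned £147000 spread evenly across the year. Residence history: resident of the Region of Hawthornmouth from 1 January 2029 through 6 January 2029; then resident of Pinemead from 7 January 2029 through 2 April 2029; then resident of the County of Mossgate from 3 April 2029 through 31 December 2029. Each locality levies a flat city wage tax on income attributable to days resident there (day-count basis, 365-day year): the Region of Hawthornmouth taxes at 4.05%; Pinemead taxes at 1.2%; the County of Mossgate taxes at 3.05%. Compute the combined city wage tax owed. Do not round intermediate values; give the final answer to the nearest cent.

The Region of Hawthornmouth, 1 January – 6 January 2029: 6 days → £147000 × 4.05% × 6/365 = £97.8658
Pinemead, 7 January – 2 April 2029: 86 days → £147000 × 1.2% × 86/365 = £415.6274
The County of Mossgate, 3 April – 31 December 2029: 273 days → £147000 × 3.05% × 273/365 = £3353.4123
Total = £3866.9055

£3866.91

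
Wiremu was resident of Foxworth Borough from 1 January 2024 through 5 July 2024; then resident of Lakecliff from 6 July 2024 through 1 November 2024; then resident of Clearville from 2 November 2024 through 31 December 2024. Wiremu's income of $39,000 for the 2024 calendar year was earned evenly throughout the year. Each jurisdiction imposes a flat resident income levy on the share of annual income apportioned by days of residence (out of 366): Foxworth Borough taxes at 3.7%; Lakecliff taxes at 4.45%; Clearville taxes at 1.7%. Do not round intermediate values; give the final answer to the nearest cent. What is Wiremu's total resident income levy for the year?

$1,410.23

Foxworth Borough, 1 January – 5 July 2024: 187 days → $39,000 × 3.7% × 187/366 = $737.2705
Lakecliff, 6 July – 1 November 2024: 119 days → $39,000 × 4.45% × 119/366 = $564.2746
Clearville, 2 November – 31 December 2024: 60 days → $39,000 × 1.7% × 60/366 = $108.6885
Total = $1,410.2336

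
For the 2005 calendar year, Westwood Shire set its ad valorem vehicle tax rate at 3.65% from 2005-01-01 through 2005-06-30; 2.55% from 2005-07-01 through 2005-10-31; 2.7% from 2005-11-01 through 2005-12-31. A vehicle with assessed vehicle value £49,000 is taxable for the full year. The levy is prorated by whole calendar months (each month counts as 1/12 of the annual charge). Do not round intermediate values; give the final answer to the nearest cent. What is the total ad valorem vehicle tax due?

2005-01-01 to 2005-06-30: 6 months at 3.65% → £49,000 × 3.65% × 6/12 = £894.2500
2005-07-01 to 2005-10-31: 4 months at 2.55% → £49,000 × 2.55% × 4/12 = £416.5000
2005-11-01 to 2005-12-31: 2 months at 2.7% → £49,000 × 2.7% × 2/12 = £220.5000
Total = £1,531.2500

£1,531.25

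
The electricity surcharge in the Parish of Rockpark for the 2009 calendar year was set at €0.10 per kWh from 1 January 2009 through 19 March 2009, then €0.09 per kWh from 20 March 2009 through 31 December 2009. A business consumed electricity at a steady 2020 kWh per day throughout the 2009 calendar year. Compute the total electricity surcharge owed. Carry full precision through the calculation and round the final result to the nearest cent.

€67,932.60

1 January – 19 March 2009: 78 days × 2020 kWh/day = 157,560 kWh at €0.10/kWh → €15,756.00
20 March – 31 December 2009: 287 days × 2020 kWh/day = 579,740 kWh at €0.09/kWh → €52,176.60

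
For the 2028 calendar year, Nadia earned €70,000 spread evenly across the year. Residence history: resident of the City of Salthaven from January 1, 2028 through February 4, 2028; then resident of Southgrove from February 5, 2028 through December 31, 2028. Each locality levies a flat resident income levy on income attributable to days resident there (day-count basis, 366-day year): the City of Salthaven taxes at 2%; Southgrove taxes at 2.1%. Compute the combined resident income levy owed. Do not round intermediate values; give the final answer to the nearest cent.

The City of Salthaven, January 1 – February 4, 2028: 35 days → €70,000 × 2% × 35/366 = €133.8798
Southgrove, February 5 – December 31, 2028: 331 days → €70,000 × 2.1% × 331/366 = €1,329.4262
Total = €1,463.3060

€1,463.31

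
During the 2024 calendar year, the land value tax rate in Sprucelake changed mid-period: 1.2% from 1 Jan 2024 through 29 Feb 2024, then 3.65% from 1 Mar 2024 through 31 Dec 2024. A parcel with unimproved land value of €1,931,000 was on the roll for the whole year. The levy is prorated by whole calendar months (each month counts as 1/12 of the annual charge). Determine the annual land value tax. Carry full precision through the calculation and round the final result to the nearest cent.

1 Jan – 29 Feb 2024: 2 months at 1.2% → €1,931,000 × 1.2% × 2/12 = €3,862.0000
1 Mar – 31 Dec 2024: 10 months at 3.65% → €1,931,000 × 3.65% × 10/12 = €58,734.5833
Total = €62,596.5833

€62,596.58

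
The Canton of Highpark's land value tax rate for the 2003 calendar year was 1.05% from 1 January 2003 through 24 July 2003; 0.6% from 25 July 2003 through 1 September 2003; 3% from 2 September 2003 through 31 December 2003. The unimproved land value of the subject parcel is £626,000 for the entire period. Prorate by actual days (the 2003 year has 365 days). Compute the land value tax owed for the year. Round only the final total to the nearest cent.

1 January – 24 July 2003: 205 days at 1.05% → £626,000 × 1.05% × 205/365 = £3,691.6849
25 July – 1 September 2003: 39 days at 0.6% → £626,000 × 0.6% × 39/365 = £401.3260
2 September – 31 December 2003: 121 days at 3% → £626,000 × 3% × 121/365 = £6,225.6986
Total = £10,318.7096

£10,318.71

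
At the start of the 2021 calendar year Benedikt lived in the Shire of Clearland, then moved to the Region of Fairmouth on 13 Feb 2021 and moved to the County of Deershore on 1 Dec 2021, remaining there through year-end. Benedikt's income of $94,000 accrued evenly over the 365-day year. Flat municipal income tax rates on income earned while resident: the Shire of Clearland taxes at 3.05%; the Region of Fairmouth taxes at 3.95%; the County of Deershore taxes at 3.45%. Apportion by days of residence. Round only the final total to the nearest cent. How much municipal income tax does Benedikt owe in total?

The Shire of Clearland, 1 Jan – 12 Feb 2021: 43 days → $94,000 × 3.05% × 43/365 = $337.7562
The Region of Fairmouth, 13 Feb – 30 Nov 2021: 291 days → $94,000 × 3.95% × 291/365 = $2,960.2274
The County of Deershore, 1 Dec – 31 Dec 2021: 31 days → $94,000 × 3.45% × 31/365 = $275.4329
Total = $3,573.4164

$3,573.42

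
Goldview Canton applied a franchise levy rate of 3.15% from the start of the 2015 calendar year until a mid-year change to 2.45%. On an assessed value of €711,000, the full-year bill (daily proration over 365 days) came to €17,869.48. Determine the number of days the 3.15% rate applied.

33 days

Let d = days at the first rate; then 365 − d days at the second rate.
€711,000 × [3.15%·d + 2.45%·(365−d)] / 365 = €17,869.48
Solving gives d = 33, so the new rate took effect on February 3, 2015.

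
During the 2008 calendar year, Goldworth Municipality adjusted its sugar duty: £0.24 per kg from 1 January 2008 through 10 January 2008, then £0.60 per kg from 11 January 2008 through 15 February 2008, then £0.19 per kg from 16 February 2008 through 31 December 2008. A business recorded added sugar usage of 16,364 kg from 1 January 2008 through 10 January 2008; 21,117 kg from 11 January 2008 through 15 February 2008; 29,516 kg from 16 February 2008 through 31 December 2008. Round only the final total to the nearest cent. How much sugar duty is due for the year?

1 January – 10 January 2008: 16,364 kg at £0.24/kg → £3,927.36
11 January – 15 February 2008: 21,117 kg at £0.60/kg → £12,670.20
16 February – 31 December 2008: 29,516 kg at £0.19/kg → £5,608.04

£22,205.60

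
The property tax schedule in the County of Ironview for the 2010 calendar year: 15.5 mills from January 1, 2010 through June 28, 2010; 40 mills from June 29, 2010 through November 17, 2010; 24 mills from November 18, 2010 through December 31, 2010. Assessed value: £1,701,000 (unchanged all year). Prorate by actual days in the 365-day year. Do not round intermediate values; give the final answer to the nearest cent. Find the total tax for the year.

£44,321.54

January 1 – June 28, 2010: 179 days at 15.5 mills → £1,701,000 × 1.55% × 179/365 = £12,929.9301
June 29 – November 17, 2010: 142 days at 40 mills → £1,701,000 × 4% × 142/365 = £26,470.3562
November 18 – December 31, 2010: 44 days at 24 mills → £1,701,000 × 2.4% × 44/365 = £4,921.2493
Total = £44,321.5356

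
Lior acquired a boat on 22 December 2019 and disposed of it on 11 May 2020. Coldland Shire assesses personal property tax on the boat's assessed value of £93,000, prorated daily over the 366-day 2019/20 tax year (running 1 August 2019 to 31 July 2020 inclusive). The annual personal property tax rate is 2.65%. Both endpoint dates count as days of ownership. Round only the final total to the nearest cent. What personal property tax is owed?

Days held (22 December 2019 – 11 May 2020): 142 out of 366
Tax = £93,000 × 2.65% × 142/366 = £956.1721

£956.17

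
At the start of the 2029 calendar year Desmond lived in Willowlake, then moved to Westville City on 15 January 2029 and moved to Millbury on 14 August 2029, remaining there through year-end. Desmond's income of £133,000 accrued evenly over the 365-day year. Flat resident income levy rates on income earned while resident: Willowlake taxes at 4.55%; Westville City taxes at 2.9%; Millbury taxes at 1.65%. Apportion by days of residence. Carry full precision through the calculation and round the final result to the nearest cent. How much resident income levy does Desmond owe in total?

£3,303.50

Willowlake, 1 January – 14 January 2029: 14 days → £133,000 × 4.55% × 14/365 = £232.1123
Westville City, 15 January – 13 August 2029: 211 days → £133,000 × 2.9% × 211/365 = £2,229.6630
Millbury, 14 August – 31 December 2029: 140 days → £133,000 × 1.65% × 140/365 = £841.7260
Total = £3,303.5014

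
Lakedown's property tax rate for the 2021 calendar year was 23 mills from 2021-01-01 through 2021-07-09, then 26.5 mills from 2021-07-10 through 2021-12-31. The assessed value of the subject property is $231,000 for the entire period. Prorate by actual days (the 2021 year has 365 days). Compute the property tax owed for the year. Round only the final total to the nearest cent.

2021-01-01 to 2021-07-09: 190 days at 23 mills → $231,000 × 2.3% × 190/365 = $2,765.6712
2021-07-10 to 2021-12-31: 175 days at 26.5 mills → $231,000 × 2.65% × 175/365 = $2,934.9658
Total = $5,700.6370

$5,700.64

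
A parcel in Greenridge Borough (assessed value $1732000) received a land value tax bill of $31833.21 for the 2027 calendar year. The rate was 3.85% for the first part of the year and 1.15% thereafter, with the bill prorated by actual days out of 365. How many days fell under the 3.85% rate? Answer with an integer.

93 days

Let d = days at the first rate; then 365 − d days at the second rate.
$1732000 × [3.85%·d + 1.15%·(365−d)] / 365 = $31833.21
Solving gives d = 93, so the new rate took effect on 4 Apr 2027.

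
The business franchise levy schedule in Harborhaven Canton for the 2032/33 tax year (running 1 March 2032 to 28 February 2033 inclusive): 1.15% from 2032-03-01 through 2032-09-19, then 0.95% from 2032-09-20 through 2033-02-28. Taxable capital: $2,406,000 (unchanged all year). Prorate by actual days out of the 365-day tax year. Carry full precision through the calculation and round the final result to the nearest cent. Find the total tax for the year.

$25,533.26

2032-03-01 to 2032-09-19: 203 days at 1.15% → $2,406,000 × 1.15% × 203/365 = $15,388.5123
2032-09-20 to 2033-02-28: 162 days at 0.95% → $2,406,000 × 0.95% × 162/365 = $10,144.7507
Total = $25,533.2630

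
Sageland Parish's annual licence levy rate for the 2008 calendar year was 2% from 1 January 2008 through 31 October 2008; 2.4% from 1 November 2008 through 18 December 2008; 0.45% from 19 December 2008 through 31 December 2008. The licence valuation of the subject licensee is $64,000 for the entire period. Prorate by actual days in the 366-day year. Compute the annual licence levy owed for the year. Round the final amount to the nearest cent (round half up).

1 January – 31 October 2008: 305 days at 2% → $64,000 × 2% × 305/366 = $1,066.6667
1 November – 18 December 2008: 48 days at 2.4% → $64,000 × 2.4% × 48/366 = $201.4426
19 December – 31 December 2008: 13 days at 0.45% → $64,000 × 0.45% × 13/366 = $10.2295
Total = $1,278.3388

$1,278.34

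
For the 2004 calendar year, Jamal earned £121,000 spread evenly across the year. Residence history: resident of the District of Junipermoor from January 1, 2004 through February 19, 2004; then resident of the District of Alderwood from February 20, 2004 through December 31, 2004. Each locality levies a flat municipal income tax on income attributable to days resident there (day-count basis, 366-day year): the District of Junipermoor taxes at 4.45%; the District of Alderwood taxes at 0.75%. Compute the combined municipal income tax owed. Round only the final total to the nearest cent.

The District of Junipermoor, January 1 – February 19, 2004: 50 days → £121,000 × 4.45% × 50/366 = £735.5874
The District of Alderwood, February 20 – December 31, 2004: 316 days → £121,000 × 0.75% × 316/366 = £783.5246
Total = £1,519.1120

£1,519.11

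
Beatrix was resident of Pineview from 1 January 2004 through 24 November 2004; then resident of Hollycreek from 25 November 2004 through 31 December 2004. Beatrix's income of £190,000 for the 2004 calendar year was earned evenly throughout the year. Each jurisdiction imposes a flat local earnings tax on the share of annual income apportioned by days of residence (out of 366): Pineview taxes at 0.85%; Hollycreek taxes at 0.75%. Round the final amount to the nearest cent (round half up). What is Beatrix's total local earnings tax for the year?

£1,595.79

Pineview, 1 January – 24 November 2004: 329 days → £190,000 × 0.85% × 329/366 = £1,451.7350
Hollycreek, 25 November – 31 December 2004: 37 days → £190,000 × 0.75% × 37/366 = £144.0574
Total = £1,595.7923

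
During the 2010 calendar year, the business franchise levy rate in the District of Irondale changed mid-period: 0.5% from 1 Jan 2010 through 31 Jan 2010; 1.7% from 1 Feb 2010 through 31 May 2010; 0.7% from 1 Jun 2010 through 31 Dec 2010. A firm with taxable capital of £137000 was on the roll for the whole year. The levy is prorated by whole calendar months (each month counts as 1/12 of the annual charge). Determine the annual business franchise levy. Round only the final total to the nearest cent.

1 Jan – 31 Jan 2010: 1 month at 0.5% → £137000 × 0.5% × 1/12 = £57.0833
1 Feb – 31 May 2010: 4 months at 1.7% → £137000 × 1.7% × 4/12 = £776.3333
1 Jun – 31 Dec 2010: 7 months at 0.7% → £137000 × 0.7% × 7/12 = £559.4167
Total = £1392.8333

£1392.83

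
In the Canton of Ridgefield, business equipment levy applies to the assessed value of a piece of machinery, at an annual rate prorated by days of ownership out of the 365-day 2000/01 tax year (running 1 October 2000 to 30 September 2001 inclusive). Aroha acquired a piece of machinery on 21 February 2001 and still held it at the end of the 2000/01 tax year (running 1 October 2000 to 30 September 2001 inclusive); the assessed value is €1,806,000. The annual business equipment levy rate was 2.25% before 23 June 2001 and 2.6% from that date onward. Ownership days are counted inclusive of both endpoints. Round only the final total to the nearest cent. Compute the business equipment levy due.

21 February – 22 June 2001: 122 days at 2.25% → €1,806,000 × 2.25% × 122/365 = €13,582.1096
23 June – 30 September 2001: 100 days at 2.6% → €1,806,000 × 2.6% × 100/365 = €12,864.6575
Total = €26,446.7671

€26,446.77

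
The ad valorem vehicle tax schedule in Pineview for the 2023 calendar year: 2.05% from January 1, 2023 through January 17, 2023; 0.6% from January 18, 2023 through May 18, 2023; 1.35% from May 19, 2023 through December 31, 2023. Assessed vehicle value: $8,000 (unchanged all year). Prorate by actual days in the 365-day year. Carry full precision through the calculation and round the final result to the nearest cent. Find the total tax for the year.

January 1 – January 17, 2023: 17 days at 2.05% → $8,000 × 2.05% × 17/365 = $7.6384
January 18 – May 18, 2023: 121 days at 0.6% → $8,000 × 0.6% × 121/365 = $15.9123
May 19 – December 31, 2023: 227 days at 1.35% → $8,000 × 1.35% × 227/365 = $67.1671
Total = $90.7178

$90.72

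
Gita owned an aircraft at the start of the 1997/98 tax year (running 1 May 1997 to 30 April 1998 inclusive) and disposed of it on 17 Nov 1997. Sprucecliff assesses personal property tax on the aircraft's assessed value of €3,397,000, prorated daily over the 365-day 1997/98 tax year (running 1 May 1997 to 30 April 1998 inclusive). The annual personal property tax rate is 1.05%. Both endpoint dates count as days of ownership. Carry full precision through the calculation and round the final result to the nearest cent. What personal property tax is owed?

€19,642.11

Days held (1 May – 17 Nov 1997): 201 out of 365
Tax = €3,397,000 × 1.05% × 201/365 = €19,642.1055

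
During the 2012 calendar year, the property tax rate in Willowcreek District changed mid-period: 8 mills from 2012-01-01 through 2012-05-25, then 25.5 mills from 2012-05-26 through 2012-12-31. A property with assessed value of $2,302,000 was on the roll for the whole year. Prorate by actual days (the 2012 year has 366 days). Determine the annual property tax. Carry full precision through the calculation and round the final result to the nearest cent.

2012-01-01 to 2012-05-25: 146 days at 8 mills → $2,302,000 × 0.8% × 146/366 = $7,346.2732
2012-05-26 to 2012-12-31: 220 days at 25.5 mills → $2,302,000 × 2.55% × 220/366 = $35,284.7541
Total = $42,631.0273

$42,631.03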